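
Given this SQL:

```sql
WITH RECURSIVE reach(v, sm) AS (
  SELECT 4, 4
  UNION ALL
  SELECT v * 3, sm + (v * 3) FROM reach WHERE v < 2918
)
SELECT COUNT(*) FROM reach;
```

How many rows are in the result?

Base: v=4, sm=4.
Iteration 1: 4 < 2918 holds -> v = 4 * 3 = 12, sm = 4 + 12 = 16.
Iteration 2: 12 < 2918 holds -> v = 12 * 3 = 36, sm = 16 + 36 = 52.
Iteration 3: 36 < 2918 holds -> v = 36 * 3 = 108, sm = 52 + 108 = 160.
Iteration 4: 108 < 2918 holds -> v = 108 * 3 = 324, sm = 160 + 324 = 484.
Iteration 5: 324 < 2918 holds -> v = 324 * 3 = 972, sm = 484 + 972 = 1456.
Iteration 6: 972 < 2918 holds -> v = 972 * 3 = 2916, sm = 1456 + 2916 = 4372.
Iteration 7: 2916 < 2918 holds -> v = 2916 * 3 = 8748, sm = 4372 + 8748 = 13120.
Iteration 8: 8748 < 2918 fails; recursion stops.
Total rows emitted: 8.

8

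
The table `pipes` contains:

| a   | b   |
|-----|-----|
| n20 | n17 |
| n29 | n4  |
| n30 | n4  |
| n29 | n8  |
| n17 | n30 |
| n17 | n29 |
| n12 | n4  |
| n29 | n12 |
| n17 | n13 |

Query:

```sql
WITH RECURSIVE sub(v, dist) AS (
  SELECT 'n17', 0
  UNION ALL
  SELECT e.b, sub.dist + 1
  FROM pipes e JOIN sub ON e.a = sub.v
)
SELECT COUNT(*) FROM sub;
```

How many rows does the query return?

9

Base: (n17, dist=0).
Iteration 1: edges from {n17} -> (n13, dist=1), (n29, dist=1), (n30, dist=1).
Iteration 2: edges from {n13,n29,n30} -> (n12, dist=2), (n4, dist=2) x2, (n8, dist=2). [UNION ALL keeps all 4 new rows, including repeats]
Iteration 3: edges from {n12,n4,n8} -> (n4, dist=3).
Iteration 4: no outgoing edges from {n4}; recursion stops.
Total rows emitted: 9.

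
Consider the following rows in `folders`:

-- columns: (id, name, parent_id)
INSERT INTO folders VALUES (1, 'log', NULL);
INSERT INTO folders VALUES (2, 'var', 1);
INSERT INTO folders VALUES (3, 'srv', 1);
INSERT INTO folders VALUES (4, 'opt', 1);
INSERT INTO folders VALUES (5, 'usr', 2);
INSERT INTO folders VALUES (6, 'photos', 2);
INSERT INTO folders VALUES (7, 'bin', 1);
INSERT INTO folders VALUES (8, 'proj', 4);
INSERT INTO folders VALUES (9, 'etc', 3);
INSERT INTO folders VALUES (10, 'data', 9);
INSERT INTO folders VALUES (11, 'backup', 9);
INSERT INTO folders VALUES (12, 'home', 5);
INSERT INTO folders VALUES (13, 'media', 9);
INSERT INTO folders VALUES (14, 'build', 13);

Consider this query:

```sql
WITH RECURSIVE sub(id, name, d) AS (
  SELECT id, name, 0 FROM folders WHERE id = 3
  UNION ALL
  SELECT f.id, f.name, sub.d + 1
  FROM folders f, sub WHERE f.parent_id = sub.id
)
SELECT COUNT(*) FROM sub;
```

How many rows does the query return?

6

Base: id=3 (srv) at d 0.
Iteration 1: rows with parent_id in {3} -> etc (id 9, d 1).
Iteration 2: rows with parent_id in {9} -> data (id 10, d 2), backup (id 11, d 2), media (id 13, d 2).
Iteration 3: rows with parent_id in {10,11,13} -> build (id 14, d 3).
Iteration 4: no rows with parent_id in {14}; recursion stops.
Total rows emitted: 6.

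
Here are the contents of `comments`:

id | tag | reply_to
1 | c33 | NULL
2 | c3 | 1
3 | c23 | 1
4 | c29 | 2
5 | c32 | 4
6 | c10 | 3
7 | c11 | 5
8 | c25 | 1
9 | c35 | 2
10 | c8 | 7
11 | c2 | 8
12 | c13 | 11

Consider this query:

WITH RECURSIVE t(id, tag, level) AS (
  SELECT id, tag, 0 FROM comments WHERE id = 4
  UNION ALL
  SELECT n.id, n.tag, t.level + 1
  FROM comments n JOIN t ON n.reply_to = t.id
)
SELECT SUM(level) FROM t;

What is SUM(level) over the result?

Base: id=4 (c29) at level 0.
Iteration 1: rows with reply_to in {4} -> c32 (id 5, level 1).
Iteration 2: rows with reply_to in {5} -> c11 (id 7, level 2).
Iteration 3: rows with reply_to in {7} -> c8 (id 10, level 3).
Iteration 4: no rows with reply_to in {10}; recursion stops.
SUM(level) = 0 + 1 + 2 + 3 = 6.

6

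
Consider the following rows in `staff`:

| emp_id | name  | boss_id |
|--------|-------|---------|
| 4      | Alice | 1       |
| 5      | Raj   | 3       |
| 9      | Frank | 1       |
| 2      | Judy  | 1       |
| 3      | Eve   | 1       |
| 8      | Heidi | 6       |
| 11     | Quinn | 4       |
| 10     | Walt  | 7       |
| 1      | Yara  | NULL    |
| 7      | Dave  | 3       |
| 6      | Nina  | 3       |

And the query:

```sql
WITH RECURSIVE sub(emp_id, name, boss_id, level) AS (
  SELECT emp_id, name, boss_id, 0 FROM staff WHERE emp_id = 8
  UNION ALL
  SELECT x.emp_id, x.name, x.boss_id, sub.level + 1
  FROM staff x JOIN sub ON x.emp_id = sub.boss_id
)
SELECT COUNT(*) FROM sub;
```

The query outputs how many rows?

Base: emp_id=8 (Heidi), boss_id=6, level 0.
Iteration 1: join on emp_id=6 -> Nina (id 6, boss_id=3, level 1).
Iteration 2: join on emp_id=3 -> Eve (id 3, boss_id=1, level 2).
Iteration 3: join on emp_id=1 -> Yara (id 1, boss_id=NULL, level 3).
Iteration 4: boss_id is NULL; no match; recursion stops.
Total rows emitted: 4.

4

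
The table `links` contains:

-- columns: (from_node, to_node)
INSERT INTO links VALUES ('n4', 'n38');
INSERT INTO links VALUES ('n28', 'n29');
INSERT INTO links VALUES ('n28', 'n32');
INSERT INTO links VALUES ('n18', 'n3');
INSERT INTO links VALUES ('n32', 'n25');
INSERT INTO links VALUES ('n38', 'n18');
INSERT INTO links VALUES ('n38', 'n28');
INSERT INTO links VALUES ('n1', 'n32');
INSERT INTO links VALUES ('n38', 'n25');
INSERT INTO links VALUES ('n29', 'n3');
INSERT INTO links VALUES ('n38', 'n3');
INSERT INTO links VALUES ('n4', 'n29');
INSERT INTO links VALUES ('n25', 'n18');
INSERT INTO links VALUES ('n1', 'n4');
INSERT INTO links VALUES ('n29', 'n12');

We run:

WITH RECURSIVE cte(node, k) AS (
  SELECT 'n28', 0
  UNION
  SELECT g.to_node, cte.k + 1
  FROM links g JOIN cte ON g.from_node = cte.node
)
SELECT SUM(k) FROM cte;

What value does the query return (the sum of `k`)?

15

Base: (n28, k=0).
Iteration 1: edges from {n28} -> (n29, k=1), (n32, k=1).
Iteration 2: edges from {n29,n32} -> (n12, k=2), (n25, k=2), (n3, k=2).
Iteration 3: edges from {n12,n25,n3} -> (n18, k=3).
Iteration 4: edges from {n18} -> (n3, k=4).
Iteration 5: no outgoing edges from {n3}; recursion stops.
SUM(k) = 0 + 1 + 1 + 2 + 2 + 2 + 3 + 4 = 15.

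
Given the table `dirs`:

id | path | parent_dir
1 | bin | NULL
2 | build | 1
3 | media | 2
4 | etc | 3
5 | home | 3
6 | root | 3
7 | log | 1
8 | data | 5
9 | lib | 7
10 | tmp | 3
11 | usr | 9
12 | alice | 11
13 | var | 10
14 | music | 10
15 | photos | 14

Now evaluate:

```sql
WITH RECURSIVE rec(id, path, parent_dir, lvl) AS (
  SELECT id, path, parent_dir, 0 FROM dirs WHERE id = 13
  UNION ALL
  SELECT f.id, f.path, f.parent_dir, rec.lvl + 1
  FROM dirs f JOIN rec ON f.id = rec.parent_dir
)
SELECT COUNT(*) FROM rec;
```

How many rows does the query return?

Base: id=13 (var), parent_dir=10, lvl 0.
Iteration 1: join on id=10 -> tmp (id 10, parent_dir=3, lvl 1).
Iteration 2: join on id=3 -> media (id 3, parent_dir=2, lvl 2).
Iteration 3: join on id=2 -> build (id 2, parent_dir=1, lvl 3).
Iteration 4: join on id=1 -> bin (id 1, parent_dir=NULL, lvl 4).
Iteration 5: parent_dir is NULL; no match; recursion stops.
Total rows emitted: 5.

5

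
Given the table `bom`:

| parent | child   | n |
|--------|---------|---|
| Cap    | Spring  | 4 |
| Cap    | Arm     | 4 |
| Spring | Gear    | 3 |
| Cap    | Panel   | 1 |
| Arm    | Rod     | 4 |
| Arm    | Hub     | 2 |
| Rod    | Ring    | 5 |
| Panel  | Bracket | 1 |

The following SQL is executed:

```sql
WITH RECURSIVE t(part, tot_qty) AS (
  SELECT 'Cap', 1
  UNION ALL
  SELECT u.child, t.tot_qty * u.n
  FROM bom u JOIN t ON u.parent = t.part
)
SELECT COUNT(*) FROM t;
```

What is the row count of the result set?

Base: (Cap, tot_qty=1).
Iteration 1: components of {Cap} -> Arm = 1*4 = 4, Panel = 1*1 = 1, Spring = 1*4 = 4.
Iteration 2: components of {Arm,Panel,Spring} -> Bracket = 1*1 = 1, Gear = 4*3 = 12, Hub = 4*2 = 8, Rod = 4*4 = 16.
Iteration 3: components of {Bracket,Gear,Hub,Rod} -> Ring = 16*5 = 80.
Iteration 4: no further components; recursion stops.
Total rows emitted: 9.

9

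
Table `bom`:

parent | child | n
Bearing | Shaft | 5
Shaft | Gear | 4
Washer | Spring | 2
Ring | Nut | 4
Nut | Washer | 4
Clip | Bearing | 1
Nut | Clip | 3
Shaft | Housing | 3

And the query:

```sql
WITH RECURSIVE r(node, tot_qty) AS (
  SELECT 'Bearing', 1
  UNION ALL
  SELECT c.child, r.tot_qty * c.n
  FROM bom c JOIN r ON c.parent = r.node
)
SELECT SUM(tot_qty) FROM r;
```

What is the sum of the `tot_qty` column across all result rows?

Base: (Bearing, tot_qty=1).
Iteration 1: components of {Bearing} -> Shaft = 1*5 = 5.
Iteration 2: components of {Shaft} -> Gear = 5*4 = 20, Housing = 5*3 = 15.
Iteration 3: no further components; recursion stops.
SUM(tot_qty) = 1 + 5 + 15 + 20 = 41.

41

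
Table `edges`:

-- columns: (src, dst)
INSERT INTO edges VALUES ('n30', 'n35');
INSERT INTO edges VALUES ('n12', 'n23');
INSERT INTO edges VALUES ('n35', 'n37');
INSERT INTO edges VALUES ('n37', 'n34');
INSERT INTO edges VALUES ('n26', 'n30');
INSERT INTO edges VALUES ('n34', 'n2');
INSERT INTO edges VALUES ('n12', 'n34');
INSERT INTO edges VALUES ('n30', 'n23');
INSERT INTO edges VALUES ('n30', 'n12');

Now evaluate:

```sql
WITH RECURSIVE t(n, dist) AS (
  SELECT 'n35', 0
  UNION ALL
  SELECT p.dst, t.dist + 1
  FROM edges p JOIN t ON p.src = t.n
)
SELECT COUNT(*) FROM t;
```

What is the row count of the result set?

4

Base: (n35, dist=0).
Iteration 1: edges from {n35} -> (n37, dist=1).
Iteration 2: edges from {n37} -> (n34, dist=2).
Iteration 3: edges from {n34} -> (n2, dist=3).
Iteration 4: no outgoing edges from {n2}; recursion stops.
Total rows emitted: 4.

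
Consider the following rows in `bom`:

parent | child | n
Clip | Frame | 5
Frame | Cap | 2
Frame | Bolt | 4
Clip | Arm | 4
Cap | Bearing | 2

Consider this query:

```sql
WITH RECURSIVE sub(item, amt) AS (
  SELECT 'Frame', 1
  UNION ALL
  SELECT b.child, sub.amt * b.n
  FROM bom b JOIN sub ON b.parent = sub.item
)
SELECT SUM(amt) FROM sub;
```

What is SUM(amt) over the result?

Base: (Frame, amt=1).
Iteration 1: components of {Frame} -> Bolt = 1*4 = 4, Cap = 1*2 = 2.
Iteration 2: components of {Bolt,Cap} -> Bearing = 2*2 = 4.
Iteration 3: no further components; recursion stops.
SUM(amt) = 1 + 2 + 4 + 4 = 11.

11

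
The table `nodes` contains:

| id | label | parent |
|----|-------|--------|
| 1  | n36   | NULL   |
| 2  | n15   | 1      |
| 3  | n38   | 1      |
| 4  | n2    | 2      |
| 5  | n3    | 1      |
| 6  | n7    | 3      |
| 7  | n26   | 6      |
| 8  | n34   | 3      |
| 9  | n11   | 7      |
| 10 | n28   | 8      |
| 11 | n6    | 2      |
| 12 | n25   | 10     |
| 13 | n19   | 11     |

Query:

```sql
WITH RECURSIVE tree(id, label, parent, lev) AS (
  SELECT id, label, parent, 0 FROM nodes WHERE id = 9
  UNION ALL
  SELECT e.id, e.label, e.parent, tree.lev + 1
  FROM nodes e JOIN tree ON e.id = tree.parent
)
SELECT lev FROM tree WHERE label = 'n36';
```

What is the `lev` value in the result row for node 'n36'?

Base: id=9 (n11), parent=7, lev 0.
Iteration 1: join on id=7 -> n26 (id 7, parent=6, lev 1).
Iteration 2: join on id=6 -> n7 (id 6, parent=3, lev 2).
Iteration 3: join on id=3 -> n38 (id 3, parent=1, lev 3).
Iteration 4: join on id=1 -> n36 (id 1, parent=NULL, lev 4).
Iteration 5: parent is NULL; no match; recursion stops.

4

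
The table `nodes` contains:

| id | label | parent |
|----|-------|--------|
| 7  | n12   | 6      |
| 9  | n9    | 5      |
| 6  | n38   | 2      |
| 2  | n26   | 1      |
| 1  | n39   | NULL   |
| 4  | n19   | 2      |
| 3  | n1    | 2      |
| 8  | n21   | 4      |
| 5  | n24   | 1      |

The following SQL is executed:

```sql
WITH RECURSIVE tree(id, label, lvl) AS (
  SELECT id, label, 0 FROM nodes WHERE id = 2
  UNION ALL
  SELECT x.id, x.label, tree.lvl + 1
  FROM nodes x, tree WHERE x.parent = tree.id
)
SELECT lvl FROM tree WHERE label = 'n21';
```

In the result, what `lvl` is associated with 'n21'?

Base: id=2 (n26) at lvl 0.
Iteration 1: rows with parent in {2} -> n1 (id 3, lvl 1), n19 (id 4, lvl 1), n38 (id 6, lvl 1).
Iteration 2: rows with parent in {3,4,6} -> n12 (id 7, lvl 2), n21 (id 8, lvl 2).
Iteration 3: no rows with parent in {7,8}; recursion stops.

2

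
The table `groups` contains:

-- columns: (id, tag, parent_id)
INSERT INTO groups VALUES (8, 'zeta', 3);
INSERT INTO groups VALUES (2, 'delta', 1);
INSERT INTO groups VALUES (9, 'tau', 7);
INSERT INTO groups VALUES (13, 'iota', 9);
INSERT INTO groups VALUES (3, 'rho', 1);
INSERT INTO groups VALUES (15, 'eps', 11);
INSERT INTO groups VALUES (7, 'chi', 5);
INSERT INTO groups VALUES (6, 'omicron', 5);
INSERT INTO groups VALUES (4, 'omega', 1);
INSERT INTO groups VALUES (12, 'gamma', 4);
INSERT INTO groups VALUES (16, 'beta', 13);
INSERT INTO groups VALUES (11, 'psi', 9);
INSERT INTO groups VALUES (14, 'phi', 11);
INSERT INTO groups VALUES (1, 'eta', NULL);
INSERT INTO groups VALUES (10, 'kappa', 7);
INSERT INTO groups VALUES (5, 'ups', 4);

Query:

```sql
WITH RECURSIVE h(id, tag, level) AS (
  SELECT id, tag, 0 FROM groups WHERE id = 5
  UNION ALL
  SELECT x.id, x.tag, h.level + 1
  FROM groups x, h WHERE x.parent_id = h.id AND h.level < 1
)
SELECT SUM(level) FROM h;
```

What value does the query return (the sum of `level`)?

2

Base: id=5 (ups) at level 0.
Iteration 1: rows with parent_id in {5} -> omicron (id 6, level 1), chi (id 7, level 1).
Iteration 2: level < 1 fails for all current rows; recursion stops.
SUM(level) = 0 + 1 + 1 = 2.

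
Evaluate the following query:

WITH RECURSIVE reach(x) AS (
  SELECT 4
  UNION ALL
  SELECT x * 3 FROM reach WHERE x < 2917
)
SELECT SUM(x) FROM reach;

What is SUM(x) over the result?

Base: x=4.
Iteration 1: 4 < 2917 holds -> x = 4 * 3 = 12.
Iteration 2: 12 < 2917 holds -> x = 12 * 3 = 36.
Iteration 3: 36 < 2917 holds -> x = 36 * 3 = 108.
Iteration 4: 108 < 2917 holds -> x = 108 * 3 = 324.
Iteration 5: 324 < 2917 holds -> x = 324 * 3 = 972.
Iteration 6: 972 < 2917 holds -> x = 972 * 3 = 2916.
Iteration 7: 2916 < 2917 holds -> x = 2916 * 3 = 8748.
Iteration 8: 8748 < 2917 fails; recursion stops.
SUM(x) = 4 + 12 + 36 + 108 + 324 + 972 + 2916 + 8748 = 13120.

13120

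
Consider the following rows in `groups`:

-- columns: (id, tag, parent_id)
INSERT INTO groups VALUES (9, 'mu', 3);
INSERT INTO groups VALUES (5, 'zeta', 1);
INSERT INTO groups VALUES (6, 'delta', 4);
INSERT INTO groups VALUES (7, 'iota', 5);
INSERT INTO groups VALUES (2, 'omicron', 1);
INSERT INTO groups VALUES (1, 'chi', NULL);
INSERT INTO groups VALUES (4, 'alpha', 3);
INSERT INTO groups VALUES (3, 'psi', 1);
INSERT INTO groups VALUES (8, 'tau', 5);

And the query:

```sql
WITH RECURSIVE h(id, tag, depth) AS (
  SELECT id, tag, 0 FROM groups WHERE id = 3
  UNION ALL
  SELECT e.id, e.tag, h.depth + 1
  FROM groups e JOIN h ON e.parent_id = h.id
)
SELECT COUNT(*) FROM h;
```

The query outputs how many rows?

Base: id=3 (psi) at depth 0.
Iteration 1: rows with parent_id in {3} -> alpha (id 4, depth 1), mu (id 9, depth 1).
Iteration 2: rows with parent_id in {4,9} -> delta (id 6, depth 2).
Iteration 3: no rows with parent_id in {6}; recursion stops.
Total rows emitted: 4.

4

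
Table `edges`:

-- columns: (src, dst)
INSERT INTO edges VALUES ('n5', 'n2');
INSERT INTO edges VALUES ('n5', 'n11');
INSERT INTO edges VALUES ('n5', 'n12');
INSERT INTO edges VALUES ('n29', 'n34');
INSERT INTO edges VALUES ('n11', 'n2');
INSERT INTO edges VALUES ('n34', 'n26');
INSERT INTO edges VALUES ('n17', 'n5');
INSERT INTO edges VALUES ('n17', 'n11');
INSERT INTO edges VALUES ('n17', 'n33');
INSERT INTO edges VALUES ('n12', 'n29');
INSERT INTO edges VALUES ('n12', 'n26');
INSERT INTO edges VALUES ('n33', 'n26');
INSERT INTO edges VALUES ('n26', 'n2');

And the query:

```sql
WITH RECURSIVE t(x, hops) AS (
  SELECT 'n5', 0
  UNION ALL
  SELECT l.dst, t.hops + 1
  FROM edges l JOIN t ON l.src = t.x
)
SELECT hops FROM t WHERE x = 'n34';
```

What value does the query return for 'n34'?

Base: (n5, hops=0).
Iteration 1: edges from {n5} -> (n11, hops=1), (n12, hops=1), (n2, hops=1).
Iteration 2: edges from {n11,n12,n2} -> (n2, hops=2), (n26, hops=2), (n29, hops=2).
Iteration 3: edges from {n2,n26,n29} -> (n2, hops=3), (n34, hops=3).
Iteration 4: edges from {n2,n34} -> (n26, hops=4).
Iteration 5: edges from {n26} -> (n2, hops=5).
Iteration 6: no outgoing edges from {n2}; recursion stops.

3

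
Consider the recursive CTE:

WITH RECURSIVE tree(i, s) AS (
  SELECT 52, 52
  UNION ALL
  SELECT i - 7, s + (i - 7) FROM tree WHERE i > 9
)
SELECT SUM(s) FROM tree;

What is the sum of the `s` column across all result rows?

1284

Base: i=52, s=52.
Iteration 1: 52 > 9 holds -> i = 52 - 7 = 45, s = 52 + 45 = 97.
Iteration 2: 45 > 9 holds -> i = 45 - 7 = 38, s = 97 + 38 = 135.
Iteration 3: 38 > 9 holds -> i = 38 - 7 = 31, s = 135 + 31 = 166.
Iteration 4: 31 > 9 holds -> i = 31 - 7 = 24, s = 166 + 24 = 190.
Iteration 5: 24 > 9 holds -> i = 24 - 7 = 17, s = 190 + 17 = 207.
Iteration 6: 17 > 9 holds -> i = 17 - 7 = 10, s = 207 + 10 = 217.
Iteration 7: 10 > 9 holds -> i = 10 - 7 = 3, s = 217 + 3 = 220.
Iteration 8: 3 > 9 fails; recursion stops.
SUM(s) = 52 + 97 + 135 + 166 + 190 + 207 + 217 + 220 = 1284.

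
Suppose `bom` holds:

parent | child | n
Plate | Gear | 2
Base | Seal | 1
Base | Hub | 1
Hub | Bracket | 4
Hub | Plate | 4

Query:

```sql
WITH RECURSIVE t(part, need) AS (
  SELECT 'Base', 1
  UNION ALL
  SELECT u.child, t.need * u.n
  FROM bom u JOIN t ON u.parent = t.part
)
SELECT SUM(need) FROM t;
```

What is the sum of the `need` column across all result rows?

Base: (Base, need=1).
Iteration 1: components of {Base} -> Hub = 1*1 = 1, Seal = 1*1 = 1.
Iteration 2: components of {Hub,Seal} -> Bracket = 1*4 = 4, Plate = 1*4 = 4.
Iteration 3: components of {Bracket,Plate} -> Gear = 4*2 = 8.
Iteration 4: no further components; recursion stops.
SUM(need) = 1 + 1 + 1 + 4 + 4 + 8 = 19.

19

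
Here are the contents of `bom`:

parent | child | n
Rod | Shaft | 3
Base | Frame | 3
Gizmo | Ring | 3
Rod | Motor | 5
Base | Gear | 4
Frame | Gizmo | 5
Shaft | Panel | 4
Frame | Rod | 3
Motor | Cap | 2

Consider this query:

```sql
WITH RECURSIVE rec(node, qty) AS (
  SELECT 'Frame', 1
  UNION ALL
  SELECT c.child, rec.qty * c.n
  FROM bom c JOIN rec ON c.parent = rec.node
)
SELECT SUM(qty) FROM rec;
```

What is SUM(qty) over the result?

114

Base: (Frame, qty=1).
Iteration 1: components of {Frame} -> Gizmo = 1*5 = 5, Rod = 1*3 = 3.
Iteration 2: components of {Gizmo,Rod} -> Motor = 3*5 = 15, Ring = 5*3 = 15, Shaft = 3*3 = 9.
Iteration 3: components of {Motor,Ring,Shaft} -> Cap = 15*2 = 30, Panel = 9*4 = 36.
Iteration 4: no further components; recursion stops.
SUM(qty) = 1 + 5 + 3 + 15 + 9 + 15 + 36 + 30 = 114.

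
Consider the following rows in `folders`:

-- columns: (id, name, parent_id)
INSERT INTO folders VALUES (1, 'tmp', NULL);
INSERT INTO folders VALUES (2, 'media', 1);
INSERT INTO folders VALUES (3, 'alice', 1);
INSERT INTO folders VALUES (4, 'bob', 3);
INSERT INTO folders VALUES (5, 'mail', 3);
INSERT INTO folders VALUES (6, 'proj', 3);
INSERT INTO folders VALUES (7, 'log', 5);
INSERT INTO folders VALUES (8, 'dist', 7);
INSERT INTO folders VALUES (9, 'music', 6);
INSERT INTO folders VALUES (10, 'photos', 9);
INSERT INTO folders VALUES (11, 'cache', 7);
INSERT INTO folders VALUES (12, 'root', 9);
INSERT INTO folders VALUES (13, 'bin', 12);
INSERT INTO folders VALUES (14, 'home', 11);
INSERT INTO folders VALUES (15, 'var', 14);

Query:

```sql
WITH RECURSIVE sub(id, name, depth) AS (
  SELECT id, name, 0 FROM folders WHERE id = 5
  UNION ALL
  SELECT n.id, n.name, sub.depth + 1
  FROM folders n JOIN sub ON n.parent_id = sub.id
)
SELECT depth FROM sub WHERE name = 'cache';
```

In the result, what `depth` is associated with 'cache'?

2

Base: id=5 (mail) at depth 0.
Iteration 1: rows with parent_id in {5} -> log (id 7, depth 1).
Iteration 2: rows with parent_id in {7} -> dist (id 8, depth 2), cache (id 11, depth 2).
Iteration 3: rows with parent_id in {8,11} -> home (id 14, depth 3).
Iteration 4: rows with parent_id in {14} -> var (id 15, depth 4).
Iteration 5: no rows with parent_id in {15}; recursion stops.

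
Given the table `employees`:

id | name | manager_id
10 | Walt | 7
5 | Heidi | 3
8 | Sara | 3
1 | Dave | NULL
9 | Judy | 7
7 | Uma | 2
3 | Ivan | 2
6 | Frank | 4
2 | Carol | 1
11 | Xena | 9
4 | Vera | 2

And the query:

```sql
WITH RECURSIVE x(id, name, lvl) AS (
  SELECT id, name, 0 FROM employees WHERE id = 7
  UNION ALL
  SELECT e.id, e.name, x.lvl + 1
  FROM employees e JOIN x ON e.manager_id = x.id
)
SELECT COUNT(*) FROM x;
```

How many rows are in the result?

4

Base: id=7 (Uma) at lvl 0.
Iteration 1: rows with manager_id in {7} -> Judy (id 9, lvl 1), Walt (id 10, lvl 1).
Iteration 2: rows with manager_id in {9,10} -> Xena (id 11, lvl 2).
Iteration 3: no rows with manager_id in {11}; recursion stops.
Total rows emitted: 4.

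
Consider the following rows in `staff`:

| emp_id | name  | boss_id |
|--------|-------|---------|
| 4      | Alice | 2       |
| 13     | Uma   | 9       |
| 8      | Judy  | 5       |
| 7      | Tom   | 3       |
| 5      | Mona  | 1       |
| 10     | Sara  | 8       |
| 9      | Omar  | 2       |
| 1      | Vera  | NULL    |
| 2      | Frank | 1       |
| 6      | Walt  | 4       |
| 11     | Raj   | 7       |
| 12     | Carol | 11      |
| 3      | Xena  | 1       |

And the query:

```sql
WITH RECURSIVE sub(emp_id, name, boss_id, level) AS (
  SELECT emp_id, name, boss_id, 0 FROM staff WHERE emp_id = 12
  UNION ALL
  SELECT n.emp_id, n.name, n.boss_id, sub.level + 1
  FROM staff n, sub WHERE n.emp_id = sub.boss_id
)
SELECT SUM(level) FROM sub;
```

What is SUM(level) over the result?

10

Base: emp_id=12 (Carol), boss_id=11, level 0.
Iteration 1: join on emp_id=11 -> Raj (id 11, boss_id=7, level 1).
Iteration 2: join on emp_id=7 -> Tom (id 7, boss_id=3, level 2).
Iteration 3: join on emp_id=3 -> Xena (id 3, boss_id=1, level 3).
Iteration 4: join on emp_id=1 -> Vera (id 1, boss_id=NULL, level 4).
Iteration 5: boss_id is NULL; no match; recursion stops.
SUM(level) = 0 + 1 + 2 + 3 + 4 = 10.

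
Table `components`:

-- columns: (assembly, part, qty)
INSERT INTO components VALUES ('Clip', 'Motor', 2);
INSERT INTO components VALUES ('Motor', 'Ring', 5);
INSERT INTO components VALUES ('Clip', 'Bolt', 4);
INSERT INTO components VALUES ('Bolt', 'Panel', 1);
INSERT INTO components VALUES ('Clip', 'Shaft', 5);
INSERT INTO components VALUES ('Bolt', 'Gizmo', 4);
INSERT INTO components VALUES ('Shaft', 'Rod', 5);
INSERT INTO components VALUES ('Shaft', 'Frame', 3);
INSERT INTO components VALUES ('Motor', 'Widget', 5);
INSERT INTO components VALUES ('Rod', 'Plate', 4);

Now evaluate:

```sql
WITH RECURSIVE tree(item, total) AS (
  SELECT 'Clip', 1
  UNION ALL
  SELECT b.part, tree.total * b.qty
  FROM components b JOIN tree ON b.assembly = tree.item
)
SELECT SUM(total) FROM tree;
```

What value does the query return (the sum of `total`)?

192

Base: (Clip, total=1).
Iteration 1: components of {Clip} -> Bolt = 1*4 = 4, Motor = 1*2 = 2, Shaft = 1*5 = 5.
Iteration 2: components of {Bolt,Motor,Shaft} -> Frame = 5*3 = 15, Gizmo = 4*4 = 16, Panel = 4*1 = 4, Ring = 2*5 = 10, Rod = 5*5 = 25, Widget = 2*5 = 10.
Iteration 3: components of {Frame,Gizmo,Panel,Ring,Rod,Widget} -> Plate = 25*4 = 100.
Iteration 4: no further components; recursion stops.
SUM(total) = 1 + 2 + 4 + 5 + 10 + 10 + 4 + 16 + 25 + 15 + 100 = 192.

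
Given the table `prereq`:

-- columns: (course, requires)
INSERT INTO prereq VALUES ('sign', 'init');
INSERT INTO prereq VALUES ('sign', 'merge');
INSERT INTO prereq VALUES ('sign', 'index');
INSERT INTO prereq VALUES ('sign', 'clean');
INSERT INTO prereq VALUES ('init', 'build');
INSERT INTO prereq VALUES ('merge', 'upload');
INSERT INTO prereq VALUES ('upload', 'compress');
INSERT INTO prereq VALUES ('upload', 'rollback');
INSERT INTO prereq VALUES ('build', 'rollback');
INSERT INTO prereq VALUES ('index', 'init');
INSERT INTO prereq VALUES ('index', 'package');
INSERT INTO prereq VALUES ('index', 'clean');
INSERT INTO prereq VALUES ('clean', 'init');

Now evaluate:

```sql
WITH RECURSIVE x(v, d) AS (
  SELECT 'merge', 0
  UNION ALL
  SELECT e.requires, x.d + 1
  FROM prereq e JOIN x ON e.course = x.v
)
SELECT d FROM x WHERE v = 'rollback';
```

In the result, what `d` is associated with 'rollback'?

Base: (merge, d=0).
Iteration 1: edges from {merge} -> (upload, d=1).
Iteration 2: edges from {upload} -> (compress, d=2), (rollback, d=2).
Iteration 3: no outgoing edges from {compress,rollback}; recursion stops.

2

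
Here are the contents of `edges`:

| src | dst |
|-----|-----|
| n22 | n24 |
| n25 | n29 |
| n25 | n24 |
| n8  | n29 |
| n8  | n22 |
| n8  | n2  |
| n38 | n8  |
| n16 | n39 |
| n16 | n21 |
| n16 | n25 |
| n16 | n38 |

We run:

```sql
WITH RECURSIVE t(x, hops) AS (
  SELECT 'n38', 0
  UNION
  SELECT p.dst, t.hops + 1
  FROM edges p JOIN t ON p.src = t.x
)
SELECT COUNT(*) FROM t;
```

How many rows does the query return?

6

Base: (n38, hops=0).
Iteration 1: edges from {n38} -> (n8, hops=1).
Iteration 2: edges from {n8} -> (n2, hops=2), (n22, hops=2), (n29, hops=2).
Iteration 3: edges from {n2,n22,n29} -> (n24, hops=3).
Iteration 4: no outgoing edges from {n24}; recursion stops.
Total rows emitted: 6.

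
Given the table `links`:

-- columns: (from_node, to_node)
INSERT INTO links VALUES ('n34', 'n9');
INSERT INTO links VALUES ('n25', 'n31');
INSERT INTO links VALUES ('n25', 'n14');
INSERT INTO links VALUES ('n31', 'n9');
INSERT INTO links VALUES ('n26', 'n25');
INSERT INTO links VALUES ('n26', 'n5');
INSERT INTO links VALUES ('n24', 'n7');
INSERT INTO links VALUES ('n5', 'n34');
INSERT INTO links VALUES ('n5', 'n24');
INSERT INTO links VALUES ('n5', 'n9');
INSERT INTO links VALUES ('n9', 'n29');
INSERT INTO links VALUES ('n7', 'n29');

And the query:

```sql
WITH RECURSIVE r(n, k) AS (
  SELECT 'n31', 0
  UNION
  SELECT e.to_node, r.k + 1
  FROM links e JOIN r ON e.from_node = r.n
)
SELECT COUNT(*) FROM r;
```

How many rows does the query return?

Base: (n31, k=0).
Iteration 1: edges from {n31} -> (n9, k=1).
Iteration 2: edges from {n9} -> (n29, k=2).
Iteration 3: no outgoing edges from {n29}; recursion stops.
Total rows emitted: 3.

3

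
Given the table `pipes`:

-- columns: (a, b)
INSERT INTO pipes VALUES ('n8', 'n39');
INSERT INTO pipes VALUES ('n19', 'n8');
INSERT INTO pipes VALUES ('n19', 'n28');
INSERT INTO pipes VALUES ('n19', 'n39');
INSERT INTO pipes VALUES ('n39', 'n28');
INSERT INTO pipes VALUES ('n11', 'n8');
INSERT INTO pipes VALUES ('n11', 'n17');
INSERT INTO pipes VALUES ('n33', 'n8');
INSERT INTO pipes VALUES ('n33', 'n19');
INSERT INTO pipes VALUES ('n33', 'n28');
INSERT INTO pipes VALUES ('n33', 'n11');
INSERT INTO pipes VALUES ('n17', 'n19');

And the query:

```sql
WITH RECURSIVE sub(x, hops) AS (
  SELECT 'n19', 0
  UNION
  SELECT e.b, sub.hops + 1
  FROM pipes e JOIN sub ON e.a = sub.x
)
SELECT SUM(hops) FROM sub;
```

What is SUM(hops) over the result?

Base: (n19, hops=0).
Iteration 1: edges from {n19} -> (n28, hops=1), (n39, hops=1), (n8, hops=1).
Iteration 2: edges from {n28,n39,n8} -> (n28, hops=2), (n39, hops=2).
Iteration 3: edges from {n28,n39} -> (n28, hops=3).
Iteration 4: no outgoing edges from {n28}; recursion stops.
SUM(hops) = 0 + 1 + 1 + 1 + 2 + 2 + 3 = 10.

10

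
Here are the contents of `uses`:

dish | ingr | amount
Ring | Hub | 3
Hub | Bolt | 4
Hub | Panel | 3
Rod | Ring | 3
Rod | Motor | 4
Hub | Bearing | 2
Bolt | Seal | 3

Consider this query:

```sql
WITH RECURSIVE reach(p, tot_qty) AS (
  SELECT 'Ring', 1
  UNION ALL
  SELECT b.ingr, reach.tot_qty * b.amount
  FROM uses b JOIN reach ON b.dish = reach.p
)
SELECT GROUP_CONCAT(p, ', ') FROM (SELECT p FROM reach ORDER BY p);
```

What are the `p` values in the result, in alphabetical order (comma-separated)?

Bearing, Bolt, Hub, Panel, Ring, Seal

Base: (Ring, tot_qty=1).
Iteration 1: components of {Ring} -> Hub = 1*3 = 3.
Iteration 2: components of {Hub} -> Bearing = 3*2 = 6, Bolt = 3*4 = 12, Panel = 3*3 = 9.
Iteration 3: components of {Bearing,Bolt,Panel} -> Seal = 12*3 = 36.
Iteration 4: no further components; recursion stops.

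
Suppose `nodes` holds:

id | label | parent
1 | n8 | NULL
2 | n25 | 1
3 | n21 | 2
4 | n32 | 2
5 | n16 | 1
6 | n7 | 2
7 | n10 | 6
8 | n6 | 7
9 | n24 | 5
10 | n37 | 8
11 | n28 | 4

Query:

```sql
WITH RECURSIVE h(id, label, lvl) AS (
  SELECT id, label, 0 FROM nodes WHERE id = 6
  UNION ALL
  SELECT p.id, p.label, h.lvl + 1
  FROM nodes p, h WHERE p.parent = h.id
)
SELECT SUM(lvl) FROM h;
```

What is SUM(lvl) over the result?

6

Base: id=6 (n7) at lvl 0.
Iteration 1: rows with parent in {6} -> n10 (id 7, lvl 1).
Iteration 2: rows with parent in {7} -> n6 (id 8, lvl 2).
Iteration 3: rows with parent in {8} -> n37 (id 10, lvl 3).
Iteration 4: no rows with parent in {10}; recursion stops.
SUM(lvl) = 0 + 1 + 2 + 3 = 6.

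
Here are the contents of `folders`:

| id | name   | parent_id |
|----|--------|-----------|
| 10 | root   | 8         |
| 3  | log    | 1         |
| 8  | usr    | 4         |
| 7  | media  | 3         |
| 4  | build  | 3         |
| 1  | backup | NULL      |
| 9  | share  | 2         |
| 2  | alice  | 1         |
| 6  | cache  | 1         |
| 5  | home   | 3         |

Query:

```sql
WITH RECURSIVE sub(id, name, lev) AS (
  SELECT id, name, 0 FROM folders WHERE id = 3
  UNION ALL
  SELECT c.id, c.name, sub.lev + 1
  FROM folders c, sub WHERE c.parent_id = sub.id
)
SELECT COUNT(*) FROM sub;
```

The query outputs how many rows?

6

Base: id=3 (log) at lev 0.
Iteration 1: rows with parent_id in {3} -> build (id 4, lev 1), home (id 5, lev 1), media (id 7, lev 1).
Iteration 2: rows with parent_id in {4,5,7} -> usr (id 8, lev 2).
Iteration 3: rows with parent_id in {8} -> root (id 10, lev 3).
Iteration 4: no rows with parent_id in {10}; recursion stops.
Total rows emitted: 6.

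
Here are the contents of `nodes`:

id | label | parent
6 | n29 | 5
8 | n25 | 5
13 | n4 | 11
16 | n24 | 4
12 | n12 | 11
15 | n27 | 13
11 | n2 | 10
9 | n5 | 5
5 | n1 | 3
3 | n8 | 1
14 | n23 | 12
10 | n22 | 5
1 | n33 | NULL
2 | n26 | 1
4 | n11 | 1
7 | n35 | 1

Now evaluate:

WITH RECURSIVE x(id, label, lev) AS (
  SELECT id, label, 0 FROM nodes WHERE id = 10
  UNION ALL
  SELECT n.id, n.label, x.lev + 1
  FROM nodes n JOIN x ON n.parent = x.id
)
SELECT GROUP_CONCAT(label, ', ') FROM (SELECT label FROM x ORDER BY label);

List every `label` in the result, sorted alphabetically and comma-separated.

n12, n2, n22, n23, n27, n4

Base: id=10 (n22) at lev 0.
Iteration 1: rows with parent in {10} -> n2 (id 11, lev 1).
Iteration 2: rows with parent in {11} -> n12 (id 12, lev 2), n4 (id 13, lev 2).
Iteration 3: rows with parent in {12,13} -> n23 (id 14, lev 3), n27 (id 15, lev 3).
Iteration 4: no rows with parent in {14,15}; recursion stops.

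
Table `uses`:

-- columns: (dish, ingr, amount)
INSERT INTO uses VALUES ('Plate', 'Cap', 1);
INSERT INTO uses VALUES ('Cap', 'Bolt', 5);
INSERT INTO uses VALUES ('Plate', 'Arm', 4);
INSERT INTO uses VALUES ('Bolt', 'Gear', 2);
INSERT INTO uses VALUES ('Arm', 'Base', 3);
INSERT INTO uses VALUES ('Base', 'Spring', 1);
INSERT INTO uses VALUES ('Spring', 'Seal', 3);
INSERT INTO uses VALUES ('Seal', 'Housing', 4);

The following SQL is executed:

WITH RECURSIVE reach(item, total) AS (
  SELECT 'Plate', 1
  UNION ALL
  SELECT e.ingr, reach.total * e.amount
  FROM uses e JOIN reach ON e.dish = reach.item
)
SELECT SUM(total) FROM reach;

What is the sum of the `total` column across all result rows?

Base: (Plate, total=1).
Iteration 1: components of {Plate} -> Arm = 1*4 = 4, Cap = 1*1 = 1.
Iteration 2: components of {Arm,Cap} -> Base = 4*3 = 12, Bolt = 1*5 = 5.
Iteration 3: components of {Base,Bolt} -> Gear = 5*2 = 10, Spring = 12*1 = 12.
Iteration 4: components of {Gear,Spring} -> Seal = 12*3 = 36.
Iteration 5: components of {Seal} -> Housing = 36*4 = 144.
Iteration 6: no further components; recursion stops.
SUM(total) = 1 + 1 + 4 + 5 + 12 + 10 + 12 + 36 + 144 = 225.

225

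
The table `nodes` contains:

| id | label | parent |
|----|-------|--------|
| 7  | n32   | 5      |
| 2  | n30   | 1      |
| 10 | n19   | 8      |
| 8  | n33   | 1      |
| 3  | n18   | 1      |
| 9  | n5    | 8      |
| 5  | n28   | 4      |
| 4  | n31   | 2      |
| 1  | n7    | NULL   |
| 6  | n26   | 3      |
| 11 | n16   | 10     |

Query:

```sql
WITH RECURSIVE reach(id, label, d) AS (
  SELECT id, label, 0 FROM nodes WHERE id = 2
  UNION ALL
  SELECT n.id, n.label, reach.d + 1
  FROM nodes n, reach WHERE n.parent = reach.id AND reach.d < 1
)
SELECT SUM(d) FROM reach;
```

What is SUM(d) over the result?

1

Base: id=2 (n30) at d 0.
Iteration 1: rows with parent in {2} -> n31 (id 4, d 1).
Iteration 2: d < 1 fails for all current rows; recursion stops.
SUM(d) = 0 + 1 = 1.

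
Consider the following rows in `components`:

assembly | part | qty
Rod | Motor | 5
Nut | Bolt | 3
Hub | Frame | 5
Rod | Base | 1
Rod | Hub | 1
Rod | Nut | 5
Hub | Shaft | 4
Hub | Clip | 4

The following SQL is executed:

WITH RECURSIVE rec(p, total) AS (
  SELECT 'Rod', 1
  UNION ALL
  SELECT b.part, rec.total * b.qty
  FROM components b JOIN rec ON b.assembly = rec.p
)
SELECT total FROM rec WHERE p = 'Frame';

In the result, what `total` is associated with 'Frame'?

Base: (Rod, total=1).
Iteration 1: components of {Rod} -> Base = 1*1 = 1, Hub = 1*1 = 1, Motor = 1*5 = 5, Nut = 1*5 = 5.
Iteration 2: components of {Base,Hub,Motor,Nut} -> Bolt = 5*3 = 15, Clip = 1*4 = 4, Frame = 1*5 = 5, Shaft = 1*4 = 4.
Iteration 3: no further components; recursion stops.

5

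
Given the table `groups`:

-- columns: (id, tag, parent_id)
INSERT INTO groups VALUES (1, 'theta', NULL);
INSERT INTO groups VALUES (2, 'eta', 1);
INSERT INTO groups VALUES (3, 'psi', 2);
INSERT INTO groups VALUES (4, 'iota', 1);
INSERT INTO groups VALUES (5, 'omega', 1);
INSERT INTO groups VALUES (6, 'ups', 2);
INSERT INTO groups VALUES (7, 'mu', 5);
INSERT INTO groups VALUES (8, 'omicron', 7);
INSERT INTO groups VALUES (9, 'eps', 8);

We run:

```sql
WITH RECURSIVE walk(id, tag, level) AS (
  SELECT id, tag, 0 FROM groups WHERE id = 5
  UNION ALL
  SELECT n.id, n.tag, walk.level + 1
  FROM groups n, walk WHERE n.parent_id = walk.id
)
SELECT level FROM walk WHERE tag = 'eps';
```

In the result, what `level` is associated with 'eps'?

Base: id=5 (omega) at level 0.
Iteration 1: rows with parent_id in {5} -> mu (id 7, level 1).
Iteration 2: rows with parent_id in {7} -> omicron (id 8, level 2).
Iteration 3: rows with parent_id in {8} -> eps (id 9, level 3).
Iteration 4: no rows with parent_id in {9}; recursion stops.

3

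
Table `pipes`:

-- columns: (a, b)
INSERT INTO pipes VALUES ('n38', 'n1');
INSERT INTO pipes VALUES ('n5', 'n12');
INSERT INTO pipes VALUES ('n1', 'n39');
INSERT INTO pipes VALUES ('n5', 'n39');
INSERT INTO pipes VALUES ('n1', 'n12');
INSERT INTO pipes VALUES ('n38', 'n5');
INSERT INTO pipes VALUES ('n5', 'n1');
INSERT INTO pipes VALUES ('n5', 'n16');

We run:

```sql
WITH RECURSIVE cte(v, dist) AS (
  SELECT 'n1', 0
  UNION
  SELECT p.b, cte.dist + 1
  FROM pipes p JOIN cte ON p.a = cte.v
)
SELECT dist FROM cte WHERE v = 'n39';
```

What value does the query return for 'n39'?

1

Base: (n1, dist=0).
Iteration 1: edges from {n1} -> (n12, dist=1), (n39, dist=1).
Iteration 2: no outgoing edges from {n12,n39}; recursion stops.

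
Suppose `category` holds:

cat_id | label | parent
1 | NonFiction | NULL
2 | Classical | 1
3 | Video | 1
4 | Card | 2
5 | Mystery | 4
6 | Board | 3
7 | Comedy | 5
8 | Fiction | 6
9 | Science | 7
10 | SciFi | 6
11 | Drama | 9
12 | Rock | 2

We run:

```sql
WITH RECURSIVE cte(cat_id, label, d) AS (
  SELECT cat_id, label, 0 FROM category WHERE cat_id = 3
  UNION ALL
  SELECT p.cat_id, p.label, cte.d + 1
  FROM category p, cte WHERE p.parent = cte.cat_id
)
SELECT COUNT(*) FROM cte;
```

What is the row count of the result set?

4

Base: cat_id=3 (Video) at d 0.
Iteration 1: rows with parent in {3} -> Board (id 6, d 1).
Iteration 2: rows with parent in {6} -> Fiction (id 8, d 2), SciFi (id 10, d 2).
Iteration 3: no rows with parent in {8,10}; recursion stops.
Total rows emitted: 4.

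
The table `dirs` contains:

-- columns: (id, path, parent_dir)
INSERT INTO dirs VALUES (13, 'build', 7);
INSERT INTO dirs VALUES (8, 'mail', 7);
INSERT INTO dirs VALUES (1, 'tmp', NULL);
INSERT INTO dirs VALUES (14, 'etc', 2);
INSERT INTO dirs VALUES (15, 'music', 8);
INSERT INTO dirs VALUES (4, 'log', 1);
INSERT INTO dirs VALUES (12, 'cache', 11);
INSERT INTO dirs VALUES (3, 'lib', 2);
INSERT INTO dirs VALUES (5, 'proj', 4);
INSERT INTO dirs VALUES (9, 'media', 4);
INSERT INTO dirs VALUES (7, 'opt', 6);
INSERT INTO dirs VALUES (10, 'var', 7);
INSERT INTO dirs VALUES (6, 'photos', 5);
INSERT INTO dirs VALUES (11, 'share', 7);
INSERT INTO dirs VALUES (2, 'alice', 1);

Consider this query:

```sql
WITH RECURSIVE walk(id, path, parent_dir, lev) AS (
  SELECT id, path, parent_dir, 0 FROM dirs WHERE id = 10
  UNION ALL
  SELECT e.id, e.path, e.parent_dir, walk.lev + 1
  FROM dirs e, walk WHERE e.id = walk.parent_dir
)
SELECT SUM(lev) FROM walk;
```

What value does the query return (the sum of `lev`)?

15

Base: id=10 (var), parent_dir=7, lev 0.
Iteration 1: join on id=7 -> opt (id 7, parent_dir=6, lev 1).
Iteration 2: join on id=6 -> photos (id 6, parent_dir=5, lev 2).
Iteration 3: join on id=5 -> proj (id 5, parent_dir=4, lev 3).
Iteration 4: join on id=4 -> log (id 4, parent_dir=1, lev 4).
Iteration 5: join on id=1 -> tmp (id 1, parent_dir=NULL, lev 5).
Iteration 6: parent_dir is NULL; no match; recursion stops.
SUM(lev) = 0 + 1 + 2 + 3 + 4 + 5 = 15.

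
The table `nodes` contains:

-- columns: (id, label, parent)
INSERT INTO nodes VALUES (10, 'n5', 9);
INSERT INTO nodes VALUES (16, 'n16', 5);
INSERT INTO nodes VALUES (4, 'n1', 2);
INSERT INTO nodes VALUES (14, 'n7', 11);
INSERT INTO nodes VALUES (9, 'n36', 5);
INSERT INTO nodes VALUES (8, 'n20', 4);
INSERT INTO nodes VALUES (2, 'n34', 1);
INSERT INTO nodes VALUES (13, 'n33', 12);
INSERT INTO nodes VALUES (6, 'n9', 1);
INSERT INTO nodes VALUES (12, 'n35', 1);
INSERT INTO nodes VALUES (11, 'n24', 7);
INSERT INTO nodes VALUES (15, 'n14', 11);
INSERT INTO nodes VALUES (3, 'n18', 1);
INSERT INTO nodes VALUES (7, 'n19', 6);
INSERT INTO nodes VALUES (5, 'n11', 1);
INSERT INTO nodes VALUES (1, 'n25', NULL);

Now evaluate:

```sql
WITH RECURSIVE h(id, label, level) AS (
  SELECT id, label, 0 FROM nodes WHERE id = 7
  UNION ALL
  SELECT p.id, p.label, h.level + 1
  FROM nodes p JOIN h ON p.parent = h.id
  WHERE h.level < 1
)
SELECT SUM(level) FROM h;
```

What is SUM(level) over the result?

1

Base: id=7 (n19) at level 0.
Iteration 1: rows with parent in {7} -> n24 (id 11, level 1).
Iteration 2: level < 1 fails for all current rows; recursion stops.
SUM(level) = 0 + 1 = 1.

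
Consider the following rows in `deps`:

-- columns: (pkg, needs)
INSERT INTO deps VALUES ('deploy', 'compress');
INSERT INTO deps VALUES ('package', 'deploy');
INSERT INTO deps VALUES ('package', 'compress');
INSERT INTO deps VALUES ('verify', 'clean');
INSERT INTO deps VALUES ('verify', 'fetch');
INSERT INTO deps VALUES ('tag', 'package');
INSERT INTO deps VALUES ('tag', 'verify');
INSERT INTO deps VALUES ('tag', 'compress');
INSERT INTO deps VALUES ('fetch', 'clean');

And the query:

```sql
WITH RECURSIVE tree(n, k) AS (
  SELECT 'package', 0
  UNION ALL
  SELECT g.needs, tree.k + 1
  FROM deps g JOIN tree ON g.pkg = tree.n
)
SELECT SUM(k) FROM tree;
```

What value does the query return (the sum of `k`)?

4

Base: (package, k=0).
Iteration 1: edges from {package} -> (compress, k=1), (deploy, k=1).
Iteration 2: edges from {compress,deploy} -> (compress, k=2).
Iteration 3: no outgoing edges from {compress}; recursion stops.
SUM(k) = 0 + 1 + 1 + 2 = 4.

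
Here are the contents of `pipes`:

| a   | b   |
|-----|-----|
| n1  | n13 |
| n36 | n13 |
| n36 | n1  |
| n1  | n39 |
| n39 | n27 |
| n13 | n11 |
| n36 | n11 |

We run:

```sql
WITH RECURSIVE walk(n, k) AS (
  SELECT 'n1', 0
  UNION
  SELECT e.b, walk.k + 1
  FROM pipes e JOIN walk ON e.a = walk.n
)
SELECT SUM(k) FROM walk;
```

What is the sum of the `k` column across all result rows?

6

Base: (n1, k=0).
Iteration 1: edges from {n1} -> (n13, k=1), (n39, k=1).
Iteration 2: edges from {n13,n39} -> (n11, k=2), (n27, k=2).
Iteration 3: no outgoing edges from {n11,n27}; recursion stops.
SUM(k) = 0 + 1 + 1 + 2 + 2 = 6.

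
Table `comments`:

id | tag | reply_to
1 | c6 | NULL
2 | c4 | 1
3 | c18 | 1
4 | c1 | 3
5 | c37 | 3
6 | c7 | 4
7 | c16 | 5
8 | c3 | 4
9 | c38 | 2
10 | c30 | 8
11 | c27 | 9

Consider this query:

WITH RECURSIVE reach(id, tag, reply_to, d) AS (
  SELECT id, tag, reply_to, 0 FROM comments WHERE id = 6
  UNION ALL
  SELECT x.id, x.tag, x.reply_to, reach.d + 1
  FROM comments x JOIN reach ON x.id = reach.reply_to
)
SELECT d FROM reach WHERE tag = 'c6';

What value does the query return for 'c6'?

3

Base: id=6 (c7), reply_to=4, d 0.
Iteration 1: join on id=4 -> c1 (id 4, reply_to=3, d 1).
Iteration 2: join on id=3 -> c18 (id 3, reply_to=1, d 2).
Iteration 3: join on id=1 -> c6 (id 1, reply_to=NULL, d 3).
Iteration 4: reply_to is NULL; no match; recursion stops.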